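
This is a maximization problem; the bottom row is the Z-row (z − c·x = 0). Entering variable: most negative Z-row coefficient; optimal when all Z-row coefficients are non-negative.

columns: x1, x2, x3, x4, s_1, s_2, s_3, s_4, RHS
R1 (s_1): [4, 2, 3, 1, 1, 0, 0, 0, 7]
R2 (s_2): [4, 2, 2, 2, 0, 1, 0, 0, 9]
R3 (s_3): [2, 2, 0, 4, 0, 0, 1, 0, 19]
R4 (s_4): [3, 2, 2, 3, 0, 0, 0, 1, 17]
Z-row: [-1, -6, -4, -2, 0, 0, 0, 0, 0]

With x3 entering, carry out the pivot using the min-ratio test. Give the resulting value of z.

28/3

Ratio test on column x3 — row 1: 7/3 = 7/3; row 2: 9/2 = 9/2; row 3: entry 0 ≤ 0; row 4: 17/2 = 17/2. Minimum is 7/3 at row 1 (s_1 leaves); pivot element 3.
Pivot on row 1; the Z-row RHS becomes 0 − (-4)·(7/3) = 28/3.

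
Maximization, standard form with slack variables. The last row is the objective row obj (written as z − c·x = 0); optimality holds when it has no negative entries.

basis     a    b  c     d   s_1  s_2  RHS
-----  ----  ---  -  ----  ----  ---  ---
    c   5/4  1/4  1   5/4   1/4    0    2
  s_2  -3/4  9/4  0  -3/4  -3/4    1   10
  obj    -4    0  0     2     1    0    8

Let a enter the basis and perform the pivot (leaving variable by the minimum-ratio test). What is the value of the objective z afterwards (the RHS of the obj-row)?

Ratio test on column a — row 1: 2/(5/4) = 8/5; row 2: entry -3/4 ≤ 0. Minimum is 8/5 at row 1 (c leaves); pivot element 5/4.
Pivot on row 1; the obj-row RHS becomes 8 − (-4)·(8/5) = 72/5.

72/5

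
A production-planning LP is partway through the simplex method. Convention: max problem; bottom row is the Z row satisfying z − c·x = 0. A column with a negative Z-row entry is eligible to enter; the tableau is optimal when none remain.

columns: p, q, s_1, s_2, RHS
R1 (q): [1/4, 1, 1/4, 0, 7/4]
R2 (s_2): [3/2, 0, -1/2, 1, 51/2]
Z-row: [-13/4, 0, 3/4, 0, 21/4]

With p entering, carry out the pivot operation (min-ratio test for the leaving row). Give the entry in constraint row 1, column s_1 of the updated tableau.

1

Ratio test on column p — row 1: (7/4)/(1/4) = 7; row 2: (51/2)/(3/2) = 17. Minimum is 7 at row 1 (q leaves); pivot element 1/4.
Divide row 1 by 1/4; eliminate column p from the other rows.
In the new row 1, the s_1 entry is the old entry divided by the pivot: (1/4)/(1/4) = 1.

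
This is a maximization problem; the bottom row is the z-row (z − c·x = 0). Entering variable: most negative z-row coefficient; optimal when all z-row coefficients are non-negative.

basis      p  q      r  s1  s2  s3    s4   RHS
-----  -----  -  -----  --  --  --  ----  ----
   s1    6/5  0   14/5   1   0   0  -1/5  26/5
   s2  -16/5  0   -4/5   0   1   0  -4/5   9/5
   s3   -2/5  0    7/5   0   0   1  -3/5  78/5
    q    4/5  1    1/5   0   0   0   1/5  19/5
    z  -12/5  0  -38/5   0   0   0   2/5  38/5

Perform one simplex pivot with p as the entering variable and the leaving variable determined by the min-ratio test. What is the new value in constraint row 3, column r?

7/3

Ratio test on column p — row 1: (26/5)/(6/5) = 13/3; row 2: entry -16/5 ≤ 0; row 3: entry -2/5 ≤ 0; row 4: (19/5)/(4/5) = 19/4. Minimum is 13/3 at row 1 (s1 leaves); pivot element 6/5.
Divide row 1 by 6/5; eliminate column p from the other rows.
Row 3 update in column r: 7/5 − (-2/5)·(7/3) = 7/3.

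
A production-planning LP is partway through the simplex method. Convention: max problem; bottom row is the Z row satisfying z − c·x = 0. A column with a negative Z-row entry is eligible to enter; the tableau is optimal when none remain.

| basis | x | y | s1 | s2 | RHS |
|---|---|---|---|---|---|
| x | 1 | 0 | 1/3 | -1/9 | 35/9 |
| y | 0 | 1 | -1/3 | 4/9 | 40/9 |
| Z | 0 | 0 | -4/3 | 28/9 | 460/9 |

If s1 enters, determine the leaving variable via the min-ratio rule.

x

Column s1 entries and ratios — x: (35/9)/(1/3) = 35/3; y: -1/3 ≤ 0, skip.
Smallest ratio is 35/3 in the row of x, so x leaves.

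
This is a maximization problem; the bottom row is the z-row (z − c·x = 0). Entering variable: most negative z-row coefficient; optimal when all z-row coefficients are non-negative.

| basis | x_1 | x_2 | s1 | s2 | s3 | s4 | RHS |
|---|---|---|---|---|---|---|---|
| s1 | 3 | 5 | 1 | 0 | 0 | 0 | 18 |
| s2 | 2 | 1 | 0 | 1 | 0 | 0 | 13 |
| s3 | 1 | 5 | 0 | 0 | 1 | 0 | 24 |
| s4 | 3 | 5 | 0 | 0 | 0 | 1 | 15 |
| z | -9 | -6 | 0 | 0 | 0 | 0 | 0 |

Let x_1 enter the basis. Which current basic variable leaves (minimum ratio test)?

Column x_1 entries and ratios — s1: 18/3 = 6; s2: 13/2 = 13/2; s3: 24/1 = 24; s4: 15/3 = 5.
Smallest ratio is 5 in the row of s4, so s4 leaves.

s4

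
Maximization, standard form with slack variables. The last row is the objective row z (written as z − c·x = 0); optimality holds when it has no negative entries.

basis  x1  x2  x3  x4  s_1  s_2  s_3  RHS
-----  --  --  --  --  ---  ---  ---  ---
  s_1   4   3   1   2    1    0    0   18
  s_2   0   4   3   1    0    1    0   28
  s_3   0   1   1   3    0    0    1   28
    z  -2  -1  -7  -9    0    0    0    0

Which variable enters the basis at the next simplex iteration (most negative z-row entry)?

Negative z-row entries: x1: -2, x2: -1, x3: -7, x4: -9.
The most negative is -9 in column x4, so x4 enters.

x4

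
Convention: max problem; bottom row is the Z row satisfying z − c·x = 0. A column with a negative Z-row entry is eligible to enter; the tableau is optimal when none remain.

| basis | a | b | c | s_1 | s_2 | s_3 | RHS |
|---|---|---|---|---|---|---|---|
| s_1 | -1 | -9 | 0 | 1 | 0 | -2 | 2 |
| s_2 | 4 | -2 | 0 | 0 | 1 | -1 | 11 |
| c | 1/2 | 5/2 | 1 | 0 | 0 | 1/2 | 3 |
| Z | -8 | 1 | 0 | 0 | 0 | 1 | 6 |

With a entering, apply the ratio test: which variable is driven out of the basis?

s_2

Column a entries and ratios — s_1: -1 ≤ 0, skip; s_2: 11/4 = 11/4; c: 3/(1/2) = 6.
Smallest ratio is 11/4 in the row of s_2, so s_2 leaves.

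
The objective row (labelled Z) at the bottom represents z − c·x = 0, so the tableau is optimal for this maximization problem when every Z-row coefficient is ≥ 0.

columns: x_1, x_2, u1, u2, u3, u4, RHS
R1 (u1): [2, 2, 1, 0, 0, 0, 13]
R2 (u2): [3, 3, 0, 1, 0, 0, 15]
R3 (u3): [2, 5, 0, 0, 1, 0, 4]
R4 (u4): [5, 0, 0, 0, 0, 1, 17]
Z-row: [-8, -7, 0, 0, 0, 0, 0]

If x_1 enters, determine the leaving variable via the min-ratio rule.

u3

Column x_1 entries and ratios — u1: 13/2 = 13/2; u2: 15/3 = 5; u3: 4/2 = 2; u4: 17/5 = 17/5.
Smallest ratio is 2 in the row of u3, so u3 leaves.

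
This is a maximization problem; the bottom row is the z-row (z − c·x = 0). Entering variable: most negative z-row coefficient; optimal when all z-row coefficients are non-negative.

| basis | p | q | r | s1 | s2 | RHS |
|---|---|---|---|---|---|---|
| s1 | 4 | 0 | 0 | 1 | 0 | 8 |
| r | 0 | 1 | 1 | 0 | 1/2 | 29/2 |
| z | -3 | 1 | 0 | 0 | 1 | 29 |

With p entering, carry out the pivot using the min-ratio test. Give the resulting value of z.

35

Ratio test on column p — row 1: 8/4 = 2; row 2: entry 0 ≤ 0. Minimum is 2 at row 1 (s1 leaves); pivot element 4.
Pivot on row 1; the z-row RHS becomes 29 − (-3)·2 = 35.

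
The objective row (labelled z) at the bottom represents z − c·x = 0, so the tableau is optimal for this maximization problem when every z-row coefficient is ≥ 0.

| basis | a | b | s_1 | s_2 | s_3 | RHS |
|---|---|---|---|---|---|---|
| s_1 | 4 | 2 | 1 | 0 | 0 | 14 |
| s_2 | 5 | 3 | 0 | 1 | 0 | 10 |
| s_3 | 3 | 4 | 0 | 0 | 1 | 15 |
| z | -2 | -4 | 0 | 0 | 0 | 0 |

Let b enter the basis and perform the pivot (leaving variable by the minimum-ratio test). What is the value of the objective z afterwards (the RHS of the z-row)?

40/3

Ratio test on column b — row 1: 14/2 = 7; row 2: 10/3 = 10/3; row 3: 15/4 = 15/4. Minimum is 10/3 at row 2 (s_2 leaves); pivot element 3.
Pivot on row 2; the z-row RHS becomes 0 − (-4)·(10/3) = 40/3.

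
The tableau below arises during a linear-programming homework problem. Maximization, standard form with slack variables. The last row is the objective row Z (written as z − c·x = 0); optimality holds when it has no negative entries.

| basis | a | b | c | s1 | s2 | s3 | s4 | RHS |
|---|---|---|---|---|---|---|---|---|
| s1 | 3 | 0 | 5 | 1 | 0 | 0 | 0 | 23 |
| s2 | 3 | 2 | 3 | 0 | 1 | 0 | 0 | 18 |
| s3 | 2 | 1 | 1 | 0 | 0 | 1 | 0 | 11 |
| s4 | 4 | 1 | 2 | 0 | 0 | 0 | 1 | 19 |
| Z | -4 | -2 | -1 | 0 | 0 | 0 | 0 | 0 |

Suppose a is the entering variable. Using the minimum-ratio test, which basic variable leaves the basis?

Column a entries and ratios — s1: 23/3 = 23/3; s2: 18/3 = 6; s3: 11/2 = 11/2; s4: 19/4 = 19/4.
Smallest ratio is 19/4 in the row of s4, so s4 leaves.

s4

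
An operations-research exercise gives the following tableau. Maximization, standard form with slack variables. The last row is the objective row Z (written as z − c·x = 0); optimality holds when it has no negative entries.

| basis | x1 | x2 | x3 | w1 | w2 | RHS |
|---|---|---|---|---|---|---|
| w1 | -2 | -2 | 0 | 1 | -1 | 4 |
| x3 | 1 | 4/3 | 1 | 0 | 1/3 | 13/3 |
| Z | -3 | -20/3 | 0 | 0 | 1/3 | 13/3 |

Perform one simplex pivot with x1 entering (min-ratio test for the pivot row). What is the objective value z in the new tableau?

52/3

Ratio test on column x1 — row 1: entry -2 ≤ 0; row 2: (13/3)/1 = 13/3. Minimum is 13/3 at row 2 (x3 leaves); pivot element 1.
Pivot on row 2; the Z-row RHS becomes 13/3 − (-3)·(13/3) = 52/3.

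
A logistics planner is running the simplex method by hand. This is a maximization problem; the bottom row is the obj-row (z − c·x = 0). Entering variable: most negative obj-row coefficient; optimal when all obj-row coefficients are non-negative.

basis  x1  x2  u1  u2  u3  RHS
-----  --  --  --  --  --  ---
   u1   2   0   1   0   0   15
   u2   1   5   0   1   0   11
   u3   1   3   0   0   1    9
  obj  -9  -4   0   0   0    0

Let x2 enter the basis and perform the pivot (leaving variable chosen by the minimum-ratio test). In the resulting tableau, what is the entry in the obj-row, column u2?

4/5

Ratio test on column x2 — row 1: entry 0 ≤ 0; row 2: 11/5 = 11/5; row 3: 9/3 = 3. Minimum is 11/5 at row 2 (u2 leaves); pivot element 5.
Divide row 2 by 5; eliminate column x2 from the other rows.
obj-row update in column u2: 0 − (-4)·(1/5) = 4/5.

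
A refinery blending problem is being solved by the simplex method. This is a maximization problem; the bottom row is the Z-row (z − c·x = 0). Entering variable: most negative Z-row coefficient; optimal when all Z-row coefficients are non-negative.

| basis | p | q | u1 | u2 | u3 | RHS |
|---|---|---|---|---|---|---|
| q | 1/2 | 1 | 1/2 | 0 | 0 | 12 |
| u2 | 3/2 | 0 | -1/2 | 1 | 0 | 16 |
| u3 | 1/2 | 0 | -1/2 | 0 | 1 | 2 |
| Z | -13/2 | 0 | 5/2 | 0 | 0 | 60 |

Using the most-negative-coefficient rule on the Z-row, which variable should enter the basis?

Negative Z-row entries: p: -13/2.
The most negative is -13/2 in column p, so p enters.

p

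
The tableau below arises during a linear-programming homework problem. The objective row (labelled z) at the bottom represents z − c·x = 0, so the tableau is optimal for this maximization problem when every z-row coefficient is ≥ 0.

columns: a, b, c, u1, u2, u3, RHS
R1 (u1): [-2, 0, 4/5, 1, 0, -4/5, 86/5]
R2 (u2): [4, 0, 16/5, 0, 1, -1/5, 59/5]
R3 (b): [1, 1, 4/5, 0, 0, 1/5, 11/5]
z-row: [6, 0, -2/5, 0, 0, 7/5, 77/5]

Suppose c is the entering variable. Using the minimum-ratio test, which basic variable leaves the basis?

Column c entries and ratios — u1: (86/5)/(4/5) = 43/2; u2: (59/5)/(16/5) = 59/16; b: (11/5)/(4/5) = 11/4.
Smallest ratio is 11/4 in the row of b, so b leaves.

b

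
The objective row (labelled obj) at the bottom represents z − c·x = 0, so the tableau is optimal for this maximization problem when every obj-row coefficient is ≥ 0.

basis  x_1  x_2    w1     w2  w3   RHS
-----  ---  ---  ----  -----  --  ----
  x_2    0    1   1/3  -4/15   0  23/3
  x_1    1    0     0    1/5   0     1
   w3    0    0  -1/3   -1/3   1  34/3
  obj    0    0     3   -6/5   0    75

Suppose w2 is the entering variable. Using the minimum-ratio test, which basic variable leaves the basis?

Column w2 entries and ratios — x_2: -4/15 ≤ 0, skip; x_1: 1/(1/5) = 5; w3: -1/3 ≤ 0, skip.
Smallest ratio is 5 in the row of x_1, so x_1 leaves.

x_1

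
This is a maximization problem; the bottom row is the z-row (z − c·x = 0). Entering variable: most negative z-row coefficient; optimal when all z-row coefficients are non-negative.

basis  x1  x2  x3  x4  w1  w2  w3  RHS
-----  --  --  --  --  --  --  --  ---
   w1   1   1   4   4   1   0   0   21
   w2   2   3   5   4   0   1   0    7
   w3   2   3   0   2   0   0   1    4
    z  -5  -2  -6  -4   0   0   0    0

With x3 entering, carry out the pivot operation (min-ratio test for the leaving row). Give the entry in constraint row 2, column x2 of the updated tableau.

3/5

Ratio test on column x3 — row 1: 21/4 = 21/4; row 2: 7/5 = 7/5; row 3: entry 0 ≤ 0. Minimum is 7/5 at row 2 (w2 leaves); pivot element 5.
Divide row 2 by 5; eliminate column x3 from the other rows.
In the new row 2, the x2 entry is the old entry divided by the pivot: 3/5 = 3/5.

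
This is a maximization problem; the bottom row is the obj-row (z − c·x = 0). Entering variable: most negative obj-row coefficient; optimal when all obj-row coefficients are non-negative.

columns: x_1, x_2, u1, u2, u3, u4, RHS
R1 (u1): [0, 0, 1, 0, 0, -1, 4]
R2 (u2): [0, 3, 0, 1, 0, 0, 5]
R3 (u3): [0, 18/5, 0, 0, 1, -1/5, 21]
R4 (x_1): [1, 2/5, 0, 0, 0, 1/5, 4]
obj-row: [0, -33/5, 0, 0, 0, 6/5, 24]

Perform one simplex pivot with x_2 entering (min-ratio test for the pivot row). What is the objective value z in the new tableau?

35

Ratio test on column x_2 — row 1: entry 0 ≤ 0; row 2: 5/3 = 5/3; row 3: 21/(18/5) = 35/6; row 4: 4/(2/5) = 10. Minimum is 5/3 at row 2 (u2 leaves); pivot element 3.
Pivot on row 2; the obj-row RHS becomes 24 − (-33/5)·(5/3) = 35.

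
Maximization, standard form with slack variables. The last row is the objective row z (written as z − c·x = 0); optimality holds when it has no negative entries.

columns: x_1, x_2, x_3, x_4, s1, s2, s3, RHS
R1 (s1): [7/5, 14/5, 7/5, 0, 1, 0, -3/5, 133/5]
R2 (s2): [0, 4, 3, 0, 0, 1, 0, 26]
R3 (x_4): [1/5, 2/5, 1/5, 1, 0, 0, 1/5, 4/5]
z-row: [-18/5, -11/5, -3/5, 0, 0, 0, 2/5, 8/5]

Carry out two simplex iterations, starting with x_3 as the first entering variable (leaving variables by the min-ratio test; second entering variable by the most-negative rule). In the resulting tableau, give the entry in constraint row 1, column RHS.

Ratio test on column x_3 — row 1: (133/5)/(7/5) = 19; row 2: 26/3 = 26/3; row 3: (4/5)/(1/5) = 4. Minimum is 4 at row 3 (x_4 leaves); pivot element 1/5.
Divide row 3 by 1/5; eliminate column x_3 from the other rows.
Second iteration: most negative z-row entry is -3 in column x_1, so x_1 enters.
Ratio test on column x_1 — row 1: entry 0 ≤ 0; row 2: entry -3 ≤ 0; row 3: 4/1 = 4. Minimum is 4 at row 3 (x_3 leaves); pivot element 1.
Divide row 3 by 1; eliminate column x_1 from the other rows.
After both pivots, the entry at constraint row 1, column RHS is 21.

21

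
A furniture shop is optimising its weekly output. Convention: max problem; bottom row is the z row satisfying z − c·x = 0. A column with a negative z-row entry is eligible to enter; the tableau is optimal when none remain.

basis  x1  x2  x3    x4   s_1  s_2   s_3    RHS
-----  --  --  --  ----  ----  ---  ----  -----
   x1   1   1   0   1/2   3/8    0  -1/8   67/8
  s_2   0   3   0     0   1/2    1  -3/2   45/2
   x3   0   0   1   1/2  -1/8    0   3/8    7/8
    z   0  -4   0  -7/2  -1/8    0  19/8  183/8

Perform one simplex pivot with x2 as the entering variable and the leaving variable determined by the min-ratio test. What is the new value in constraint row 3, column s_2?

Ratio test on column x2 — row 1: (67/8)/1 = 67/8; row 2: (45/2)/3 = 15/2; row 3: entry 0 ≤ 0. Minimum is 15/2 at row 2 (s_2 leaves); pivot element 3.
Divide row 2 by 3; eliminate column x2 from the other rows.
Row 3 update in column s_2: 0 − 0·(1/3) = 0.

0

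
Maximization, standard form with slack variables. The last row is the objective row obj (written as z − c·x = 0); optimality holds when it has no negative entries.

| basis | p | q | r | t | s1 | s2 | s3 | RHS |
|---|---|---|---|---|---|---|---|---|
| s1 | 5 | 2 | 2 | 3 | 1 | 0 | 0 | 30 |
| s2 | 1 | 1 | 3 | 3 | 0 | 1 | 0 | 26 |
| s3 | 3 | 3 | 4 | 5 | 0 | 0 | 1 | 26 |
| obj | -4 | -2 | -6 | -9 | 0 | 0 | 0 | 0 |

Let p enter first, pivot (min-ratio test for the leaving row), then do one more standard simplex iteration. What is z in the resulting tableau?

81/2

Ratio test on column p — row 1: 30/5 = 6; row 2: 26/1 = 26; row 3: 26/3 = 26/3. Minimum is 6 at row 1 (s1 leaves); pivot element 5.
Pivot on row 1; the obj-row RHS becomes 0 − (-4)·6 = 24.
Next entering variable (most negative obj-row entry -33/5): t.
Ratio test on column t — row 1: 6/(3/5) = 10; row 2: 20/(12/5) = 25/3; row 3: 8/(16/5) = 5/2. Minimum is 5/2 at row 3 (s3 leaves); pivot element 16/5.
After the second pivot the obj-row RHS is 24 − (-33/5)·(5/2) = 81/2.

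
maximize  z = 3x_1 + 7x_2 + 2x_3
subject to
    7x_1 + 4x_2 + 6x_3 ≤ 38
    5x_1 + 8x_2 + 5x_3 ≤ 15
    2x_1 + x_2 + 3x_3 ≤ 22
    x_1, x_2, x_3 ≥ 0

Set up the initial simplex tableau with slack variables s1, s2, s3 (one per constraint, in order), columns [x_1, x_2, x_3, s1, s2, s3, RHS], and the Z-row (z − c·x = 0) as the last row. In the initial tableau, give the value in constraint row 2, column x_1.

5

Constraint 2 has coefficient 5 on x_1.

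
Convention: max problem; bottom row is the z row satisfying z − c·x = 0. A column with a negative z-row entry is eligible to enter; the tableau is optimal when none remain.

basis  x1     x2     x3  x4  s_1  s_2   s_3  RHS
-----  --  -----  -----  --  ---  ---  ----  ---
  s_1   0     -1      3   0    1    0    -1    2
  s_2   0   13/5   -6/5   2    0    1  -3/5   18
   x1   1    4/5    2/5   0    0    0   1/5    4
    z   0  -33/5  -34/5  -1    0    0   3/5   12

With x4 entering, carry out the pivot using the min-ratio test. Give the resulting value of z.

Ratio test on column x4 — row 1: entry 0 ≤ 0; row 2: 18/2 = 9; row 3: entry 0 ≤ 0. Minimum is 9 at row 2 (s_2 leaves); pivot element 2.
Pivot on row 2; the z-row RHS becomes 12 − (-1)·9 = 21.

21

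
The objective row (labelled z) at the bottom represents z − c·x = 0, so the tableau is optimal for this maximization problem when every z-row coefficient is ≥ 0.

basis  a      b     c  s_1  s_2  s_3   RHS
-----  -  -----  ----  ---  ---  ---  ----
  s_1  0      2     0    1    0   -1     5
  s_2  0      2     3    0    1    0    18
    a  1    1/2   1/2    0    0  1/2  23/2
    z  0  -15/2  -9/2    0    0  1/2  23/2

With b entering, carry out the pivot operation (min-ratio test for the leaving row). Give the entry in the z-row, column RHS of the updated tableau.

Ratio test on column b — row 1: 5/2 = 5/2; row 2: 18/2 = 9; row 3: (23/2)/(1/2) = 23. Minimum is 5/2 at row 1 (s_1 leaves); pivot element 2.
Divide row 1 by 2; eliminate column b from the other rows.
z-row update in column RHS: 23/2 − (-15/2)·(5/2) = 121/4.

121/4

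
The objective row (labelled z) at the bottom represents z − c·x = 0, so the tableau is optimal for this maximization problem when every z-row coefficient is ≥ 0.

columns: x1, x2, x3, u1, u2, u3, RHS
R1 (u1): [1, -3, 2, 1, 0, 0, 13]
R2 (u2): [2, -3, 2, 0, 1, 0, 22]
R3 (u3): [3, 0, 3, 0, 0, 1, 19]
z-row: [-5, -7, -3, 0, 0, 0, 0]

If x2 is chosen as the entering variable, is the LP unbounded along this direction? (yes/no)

yes

Every constraint-row entry in column x2 is ≤ 0, so increasing x2 is unbounded.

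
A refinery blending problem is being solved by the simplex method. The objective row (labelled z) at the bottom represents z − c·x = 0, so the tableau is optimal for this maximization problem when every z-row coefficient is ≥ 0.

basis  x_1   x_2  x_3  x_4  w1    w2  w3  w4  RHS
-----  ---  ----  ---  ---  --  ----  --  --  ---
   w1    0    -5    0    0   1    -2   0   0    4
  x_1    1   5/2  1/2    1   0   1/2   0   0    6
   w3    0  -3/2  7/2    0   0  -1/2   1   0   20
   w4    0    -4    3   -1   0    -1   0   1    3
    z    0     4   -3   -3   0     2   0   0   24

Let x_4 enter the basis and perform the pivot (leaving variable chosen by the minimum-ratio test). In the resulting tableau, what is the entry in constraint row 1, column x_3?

0

Ratio test on column x_4 — row 1: entry 0 ≤ 0; row 2: 6/1 = 6; row 3: entry 0 ≤ 0; row 4: entry -1 ≤ 0. Minimum is 6 at row 2 (x_1 leaves); pivot element 1.
Divide row 2 by 1; eliminate column x_4 from the other rows.
Row 1 update in column x_3: 0 − 0·(1/2) = 0.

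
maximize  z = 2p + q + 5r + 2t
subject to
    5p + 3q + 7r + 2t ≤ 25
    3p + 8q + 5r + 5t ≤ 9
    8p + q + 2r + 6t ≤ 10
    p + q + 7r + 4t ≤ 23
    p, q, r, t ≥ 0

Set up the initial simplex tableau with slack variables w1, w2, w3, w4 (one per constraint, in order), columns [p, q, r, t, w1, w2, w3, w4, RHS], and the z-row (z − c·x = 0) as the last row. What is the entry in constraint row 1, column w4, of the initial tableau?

0

Slack w4 belongs to constraint 4; its column is the unit vector e_4, so the entry in row 1 is 0.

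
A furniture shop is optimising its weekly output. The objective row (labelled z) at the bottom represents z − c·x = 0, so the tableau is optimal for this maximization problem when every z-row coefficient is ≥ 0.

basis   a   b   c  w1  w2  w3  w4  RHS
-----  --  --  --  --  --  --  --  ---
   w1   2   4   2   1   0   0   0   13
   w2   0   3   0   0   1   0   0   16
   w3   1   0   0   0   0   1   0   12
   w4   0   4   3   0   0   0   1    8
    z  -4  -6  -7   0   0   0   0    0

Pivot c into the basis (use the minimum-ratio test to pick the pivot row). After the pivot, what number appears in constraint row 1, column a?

2

Ratio test on column c — row 1: 13/2 = 13/2; row 2: entry 0 ≤ 0; row 3: entry 0 ≤ 0; row 4: 8/3 = 8/3. Minimum is 8/3 at row 4 (w4 leaves); pivot element 3.
Divide row 4 by 3; eliminate column c from the other rows.
Row 1 update in column a: 2 − 2·0 = 2.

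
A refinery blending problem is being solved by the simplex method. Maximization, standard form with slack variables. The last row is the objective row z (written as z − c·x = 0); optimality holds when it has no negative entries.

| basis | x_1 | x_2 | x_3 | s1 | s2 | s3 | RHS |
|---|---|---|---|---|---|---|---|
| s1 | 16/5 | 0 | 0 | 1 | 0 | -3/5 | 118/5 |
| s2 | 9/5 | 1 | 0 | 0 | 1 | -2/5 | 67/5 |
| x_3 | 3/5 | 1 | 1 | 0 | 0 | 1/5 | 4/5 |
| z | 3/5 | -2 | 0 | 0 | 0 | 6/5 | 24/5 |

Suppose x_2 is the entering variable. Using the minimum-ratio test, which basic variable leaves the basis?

Column x_2 entries and ratios — s1: 0 ≤ 0, skip; s2: (67/5)/1 = 67/5; x_3: (4/5)/1 = 4/5.
Smallest ratio is 4/5 in the row of x_3, so x_3 leaves.

x_3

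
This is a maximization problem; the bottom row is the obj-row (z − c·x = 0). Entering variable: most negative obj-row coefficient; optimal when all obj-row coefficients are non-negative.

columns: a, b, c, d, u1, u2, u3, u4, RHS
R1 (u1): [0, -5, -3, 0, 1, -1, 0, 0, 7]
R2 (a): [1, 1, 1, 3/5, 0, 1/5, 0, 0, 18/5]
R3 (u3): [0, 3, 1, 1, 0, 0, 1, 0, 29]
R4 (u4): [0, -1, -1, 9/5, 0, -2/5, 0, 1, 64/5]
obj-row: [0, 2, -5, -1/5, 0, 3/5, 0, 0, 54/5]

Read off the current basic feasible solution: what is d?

d is not in the basis, so in the current basic feasible solution d = 0.

0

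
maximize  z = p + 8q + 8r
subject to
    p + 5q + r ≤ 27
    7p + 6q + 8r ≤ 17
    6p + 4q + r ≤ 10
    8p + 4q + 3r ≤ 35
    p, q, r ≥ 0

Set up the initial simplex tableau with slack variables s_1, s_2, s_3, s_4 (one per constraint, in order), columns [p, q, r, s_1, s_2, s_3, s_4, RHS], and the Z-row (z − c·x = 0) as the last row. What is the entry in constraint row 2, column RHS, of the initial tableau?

17

The RHS of constraint 2 is b_2 = 17.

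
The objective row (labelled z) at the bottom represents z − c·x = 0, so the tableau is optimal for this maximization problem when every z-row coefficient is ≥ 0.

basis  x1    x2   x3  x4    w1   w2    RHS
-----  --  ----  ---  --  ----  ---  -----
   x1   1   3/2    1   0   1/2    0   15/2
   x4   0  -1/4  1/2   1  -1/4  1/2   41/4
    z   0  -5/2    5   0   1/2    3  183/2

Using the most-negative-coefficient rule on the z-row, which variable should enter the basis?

x2

Negative z-row entries: x2: -5/2.
The most negative is -5/2 in column x2, so x2 enters.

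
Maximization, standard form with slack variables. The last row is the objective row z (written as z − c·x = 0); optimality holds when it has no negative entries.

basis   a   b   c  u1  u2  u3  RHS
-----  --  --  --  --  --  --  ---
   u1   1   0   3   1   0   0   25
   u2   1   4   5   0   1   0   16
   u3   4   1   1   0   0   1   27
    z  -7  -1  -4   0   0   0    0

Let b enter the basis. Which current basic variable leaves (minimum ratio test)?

u2

Column b entries and ratios — u1: 0 ≤ 0, skip; u2: 16/4 = 4; u3: 27/1 = 27.
Smallest ratio is 4 in the row of u2, so u2 leaves.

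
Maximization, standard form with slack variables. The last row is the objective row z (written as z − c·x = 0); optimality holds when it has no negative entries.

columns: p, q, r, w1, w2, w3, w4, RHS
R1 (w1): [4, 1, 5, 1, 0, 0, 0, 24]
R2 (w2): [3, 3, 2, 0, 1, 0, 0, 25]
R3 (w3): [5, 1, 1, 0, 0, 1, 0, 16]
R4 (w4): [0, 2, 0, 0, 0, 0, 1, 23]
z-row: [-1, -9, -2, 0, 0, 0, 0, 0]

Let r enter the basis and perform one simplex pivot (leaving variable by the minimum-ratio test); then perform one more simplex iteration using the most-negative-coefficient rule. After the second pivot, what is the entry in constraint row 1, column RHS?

Ratio test on column r — row 1: 24/5 = 24/5; row 2: 25/2 = 25/2; row 3: 16/1 = 16; row 4: entry 0 ≤ 0. Minimum is 24/5 at row 1 (w1 leaves); pivot element 5.
Divide row 1 by 5; eliminate column r from the other rows.
Second iteration: most negative z-row entry is -43/5 in column q, so q enters.
Ratio test on column q — row 1: (24/5)/(1/5) = 24; row 2: (77/5)/(13/5) = 77/13; row 3: (56/5)/(4/5) = 14; row 4: 23/2 = 23/2. Minimum is 77/13 at row 2 (w2 leaves); pivot element 13/5.
Divide row 2 by 13/5; eliminate column q from the other rows.
After both pivots, the entry at constraint row 1, column RHS is 47/13.

47/13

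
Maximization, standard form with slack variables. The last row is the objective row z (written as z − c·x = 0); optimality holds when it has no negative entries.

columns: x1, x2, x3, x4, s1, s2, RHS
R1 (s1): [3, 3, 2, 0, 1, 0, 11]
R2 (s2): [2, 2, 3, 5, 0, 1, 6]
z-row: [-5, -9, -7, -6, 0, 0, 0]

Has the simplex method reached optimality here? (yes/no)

no

The z-row has a negative entry -9 in column x2, so it is not optimal.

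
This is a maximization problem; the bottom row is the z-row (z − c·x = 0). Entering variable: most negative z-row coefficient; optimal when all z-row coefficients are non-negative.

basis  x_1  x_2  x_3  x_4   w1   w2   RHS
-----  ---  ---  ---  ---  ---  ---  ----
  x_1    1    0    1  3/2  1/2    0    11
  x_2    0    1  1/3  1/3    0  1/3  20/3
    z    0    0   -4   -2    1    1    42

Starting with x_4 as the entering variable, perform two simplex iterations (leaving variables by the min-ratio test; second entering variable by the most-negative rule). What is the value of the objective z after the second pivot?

86

Ratio test on column x_4 — row 1: 11/(3/2) = 22/3; row 2: (20/3)/(1/3) = 20. Minimum is 22/3 at row 1 (x_1 leaves); pivot element 3/2.
Pivot on row 1; the z-row RHS becomes 42 − (-2)·(22/3) = 170/3.
Next entering variable (most negative z-row entry -8/3): x_3.
Ratio test on column x_3 — row 1: (22/3)/(2/3) = 11; row 2: (38/9)/(1/9) = 38. Minimum is 11 at row 1 (x_4 leaves); pivot element 2/3.
After the second pivot the z-row RHS is 170/3 − (-8/3)·11 = 86.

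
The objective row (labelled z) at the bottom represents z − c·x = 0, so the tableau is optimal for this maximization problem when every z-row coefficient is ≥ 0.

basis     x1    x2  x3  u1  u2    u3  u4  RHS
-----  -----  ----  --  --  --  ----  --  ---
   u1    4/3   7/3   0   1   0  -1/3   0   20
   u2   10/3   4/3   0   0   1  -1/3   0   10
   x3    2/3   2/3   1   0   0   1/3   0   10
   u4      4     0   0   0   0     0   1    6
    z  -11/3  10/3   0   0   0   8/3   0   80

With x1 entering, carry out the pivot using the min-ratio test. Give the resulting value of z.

171/2

Ratio test on column x1 — row 1: 20/(4/3) = 15; row 2: 10/(10/3) = 3; row 3: 10/(2/3) = 15; row 4: 6/4 = 3/2. Minimum is 3/2 at row 4 (u4 leaves); pivot element 4.
Pivot on row 4; the z-row RHS becomes 80 − (-11/3)·(3/2) = 171/2.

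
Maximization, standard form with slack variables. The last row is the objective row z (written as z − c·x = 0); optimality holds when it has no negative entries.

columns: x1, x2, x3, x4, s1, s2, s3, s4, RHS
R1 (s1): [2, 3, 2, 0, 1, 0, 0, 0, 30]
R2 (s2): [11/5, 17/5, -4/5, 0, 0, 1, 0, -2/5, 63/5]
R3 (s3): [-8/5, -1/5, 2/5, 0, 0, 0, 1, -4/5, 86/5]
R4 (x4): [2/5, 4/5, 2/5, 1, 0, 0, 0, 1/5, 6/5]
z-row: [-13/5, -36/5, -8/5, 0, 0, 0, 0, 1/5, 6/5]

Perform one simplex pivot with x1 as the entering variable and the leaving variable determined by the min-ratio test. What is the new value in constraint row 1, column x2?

-1

Ratio test on column x1 — row 1: 30/2 = 15; row 2: (63/5)/(11/5) = 63/11; row 3: entry -8/5 ≤ 0; row 4: (6/5)/(2/5) = 3. Minimum is 3 at row 4 (x4 leaves); pivot element 2/5.
Divide row 4 by 2/5; eliminate column x1 from the other rows.
Row 1 update in column x2: 3 − 2·2 = -1.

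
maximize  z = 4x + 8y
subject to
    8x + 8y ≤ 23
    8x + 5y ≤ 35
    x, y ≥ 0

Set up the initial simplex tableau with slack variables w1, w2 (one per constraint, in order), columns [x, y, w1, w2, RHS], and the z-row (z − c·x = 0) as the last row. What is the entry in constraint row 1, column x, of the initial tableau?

8

Constraint 1 has coefficient 8 on x.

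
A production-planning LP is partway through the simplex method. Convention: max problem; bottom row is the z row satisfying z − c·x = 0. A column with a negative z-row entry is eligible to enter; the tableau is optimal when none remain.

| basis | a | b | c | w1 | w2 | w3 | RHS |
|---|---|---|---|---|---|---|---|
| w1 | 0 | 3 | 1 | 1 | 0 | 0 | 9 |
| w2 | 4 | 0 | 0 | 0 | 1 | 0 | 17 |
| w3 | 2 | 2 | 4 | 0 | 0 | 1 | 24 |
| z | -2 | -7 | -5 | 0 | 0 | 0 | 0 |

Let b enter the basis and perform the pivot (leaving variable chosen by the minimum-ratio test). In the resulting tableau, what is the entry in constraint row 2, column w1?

0

Ratio test on column b — row 1: 9/3 = 3; row 2: entry 0 ≤ 0; row 3: 24/2 = 12. Minimum is 3 at row 1 (w1 leaves); pivot element 3.
Divide row 1 by 3; eliminate column b from the other rows.
Row 2 update in column w1: 0 − 0·(1/3) = 0.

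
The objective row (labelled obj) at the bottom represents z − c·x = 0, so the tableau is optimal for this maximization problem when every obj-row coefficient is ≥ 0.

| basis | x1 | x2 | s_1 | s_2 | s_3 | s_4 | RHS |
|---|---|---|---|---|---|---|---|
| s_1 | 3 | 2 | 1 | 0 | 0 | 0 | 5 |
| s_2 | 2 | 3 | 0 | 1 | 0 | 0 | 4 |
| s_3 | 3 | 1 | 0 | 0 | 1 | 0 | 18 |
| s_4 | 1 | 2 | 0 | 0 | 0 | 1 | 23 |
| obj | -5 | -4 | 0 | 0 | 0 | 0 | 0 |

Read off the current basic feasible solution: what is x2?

0

x2 is not in the basis, so in the current basic feasible solution x2 = 0.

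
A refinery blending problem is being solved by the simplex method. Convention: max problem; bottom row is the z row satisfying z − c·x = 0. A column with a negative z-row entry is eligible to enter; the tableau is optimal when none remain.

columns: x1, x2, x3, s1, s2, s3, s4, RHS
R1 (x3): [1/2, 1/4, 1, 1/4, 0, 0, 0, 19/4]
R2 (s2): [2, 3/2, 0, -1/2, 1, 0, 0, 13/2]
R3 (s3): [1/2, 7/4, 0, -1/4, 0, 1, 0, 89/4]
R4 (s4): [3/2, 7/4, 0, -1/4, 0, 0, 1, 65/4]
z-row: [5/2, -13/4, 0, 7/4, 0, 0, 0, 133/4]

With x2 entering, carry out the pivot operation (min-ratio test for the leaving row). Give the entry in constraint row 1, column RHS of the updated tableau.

11/3

Ratio test on column x2 — row 1: (19/4)/(1/4) = 19; row 2: (13/2)/(3/2) = 13/3; row 3: (89/4)/(7/4) = 89/7; row 4: (65/4)/(7/4) = 65/7. Minimum is 13/3 at row 2 (s2 leaves); pivot element 3/2.
Divide row 2 by 3/2; eliminate column x2 from the other rows.
Row 1 update in column RHS: 19/4 − (1/4)·(13/3) = 11/3.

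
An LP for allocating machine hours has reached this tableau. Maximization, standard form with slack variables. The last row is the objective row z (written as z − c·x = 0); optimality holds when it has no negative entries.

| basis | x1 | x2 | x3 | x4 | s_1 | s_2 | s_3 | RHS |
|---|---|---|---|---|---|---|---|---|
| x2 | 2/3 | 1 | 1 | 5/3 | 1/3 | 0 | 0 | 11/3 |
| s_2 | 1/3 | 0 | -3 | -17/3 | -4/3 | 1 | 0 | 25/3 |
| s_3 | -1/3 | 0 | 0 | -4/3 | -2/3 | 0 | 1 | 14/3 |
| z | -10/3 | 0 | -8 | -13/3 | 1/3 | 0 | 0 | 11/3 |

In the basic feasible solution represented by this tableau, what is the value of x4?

0

x4 is not in the basis, so in the current basic feasible solution x4 = 0.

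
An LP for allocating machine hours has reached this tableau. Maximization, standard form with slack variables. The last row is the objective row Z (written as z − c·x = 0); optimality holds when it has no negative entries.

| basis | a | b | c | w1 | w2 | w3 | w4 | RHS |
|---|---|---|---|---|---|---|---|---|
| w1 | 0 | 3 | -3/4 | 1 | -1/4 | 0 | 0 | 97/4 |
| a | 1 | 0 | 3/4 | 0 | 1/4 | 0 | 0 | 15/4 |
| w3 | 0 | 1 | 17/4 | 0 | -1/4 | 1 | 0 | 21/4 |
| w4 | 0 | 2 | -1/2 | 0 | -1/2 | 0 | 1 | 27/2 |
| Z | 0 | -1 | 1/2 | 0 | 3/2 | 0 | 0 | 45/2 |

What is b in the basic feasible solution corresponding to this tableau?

b is not in the basis, so in the current basic feasible solution b = 0.

0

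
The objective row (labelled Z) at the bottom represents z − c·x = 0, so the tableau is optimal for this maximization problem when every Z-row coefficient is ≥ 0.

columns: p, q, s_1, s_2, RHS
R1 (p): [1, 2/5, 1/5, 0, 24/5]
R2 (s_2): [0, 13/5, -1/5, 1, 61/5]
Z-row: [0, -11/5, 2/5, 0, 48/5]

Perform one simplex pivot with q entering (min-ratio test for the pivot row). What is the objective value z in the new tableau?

259/13

Ratio test on column q — row 1: (24/5)/(2/5) = 12; row 2: (61/5)/(13/5) = 61/13. Minimum is 61/13 at row 2 (s_2 leaves); pivot element 13/5.
Pivot on row 2; the Z-row RHS becomes 48/5 − (-11/5)·(61/13) = 259/13.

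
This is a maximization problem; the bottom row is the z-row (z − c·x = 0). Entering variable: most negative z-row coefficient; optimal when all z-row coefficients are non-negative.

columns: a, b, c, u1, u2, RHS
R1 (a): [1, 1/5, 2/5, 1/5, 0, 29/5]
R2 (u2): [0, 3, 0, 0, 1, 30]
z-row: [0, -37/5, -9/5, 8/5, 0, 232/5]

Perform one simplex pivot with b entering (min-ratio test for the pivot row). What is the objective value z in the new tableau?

Ratio test on column b — row 1: (29/5)/(1/5) = 29; row 2: 30/3 = 10. Minimum is 10 at row 2 (u2 leaves); pivot element 3.
Pivot on row 2; the z-row RHS becomes 232/5 − (-37/5)·10 = 602/5.

602/5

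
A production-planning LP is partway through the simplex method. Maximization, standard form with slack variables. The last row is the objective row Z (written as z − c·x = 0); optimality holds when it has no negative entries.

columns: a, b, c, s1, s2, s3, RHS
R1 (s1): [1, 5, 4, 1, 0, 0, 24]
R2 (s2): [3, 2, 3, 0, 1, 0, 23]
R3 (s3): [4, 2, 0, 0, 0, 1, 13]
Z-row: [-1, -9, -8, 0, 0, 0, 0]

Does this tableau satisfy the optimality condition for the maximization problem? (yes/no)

no

The Z-row has a negative entry -9 in column b, so it is not optimal.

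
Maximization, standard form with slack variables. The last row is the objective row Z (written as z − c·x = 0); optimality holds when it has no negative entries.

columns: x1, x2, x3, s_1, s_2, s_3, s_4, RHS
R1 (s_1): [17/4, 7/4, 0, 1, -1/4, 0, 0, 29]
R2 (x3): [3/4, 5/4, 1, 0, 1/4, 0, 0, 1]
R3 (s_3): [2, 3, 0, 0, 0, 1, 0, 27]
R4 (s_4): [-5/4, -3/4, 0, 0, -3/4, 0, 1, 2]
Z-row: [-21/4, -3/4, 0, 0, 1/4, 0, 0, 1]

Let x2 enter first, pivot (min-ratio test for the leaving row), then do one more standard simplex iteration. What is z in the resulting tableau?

Ratio test on column x2 — row 1: 29/(7/4) = 116/7; row 2: 1/(5/4) = 4/5; row 3: 27/3 = 9; row 4: entry -3/4 ≤ 0. Minimum is 4/5 at row 2 (x3 leaves); pivot element 5/4.
Pivot on row 2; the Z-row RHS becomes 1 − (-3/4)·(4/5) = 8/5.
Next entering variable (most negative Z-row entry -24/5): x1.
Ratio test on column x1 — row 1: (138/5)/(16/5) = 69/8; row 2: (4/5)/(3/5) = 4/3; row 3: (123/5)/(1/5) = 123; row 4: entry -4/5 ≤ 0. Minimum is 4/3 at row 2 (x2 leaves); pivot element 3/5.
After the second pivot the Z-row RHS is 8/5 − (-24/5)·(4/3) = 8.

8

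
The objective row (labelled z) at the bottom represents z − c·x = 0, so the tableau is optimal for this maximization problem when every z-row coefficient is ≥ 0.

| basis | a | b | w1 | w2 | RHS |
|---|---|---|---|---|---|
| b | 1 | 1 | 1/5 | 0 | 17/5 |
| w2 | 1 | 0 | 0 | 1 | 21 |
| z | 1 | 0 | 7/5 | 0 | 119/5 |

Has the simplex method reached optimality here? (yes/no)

yes

Every z-row coefficient is ≥ 0, so the tableau is optimal.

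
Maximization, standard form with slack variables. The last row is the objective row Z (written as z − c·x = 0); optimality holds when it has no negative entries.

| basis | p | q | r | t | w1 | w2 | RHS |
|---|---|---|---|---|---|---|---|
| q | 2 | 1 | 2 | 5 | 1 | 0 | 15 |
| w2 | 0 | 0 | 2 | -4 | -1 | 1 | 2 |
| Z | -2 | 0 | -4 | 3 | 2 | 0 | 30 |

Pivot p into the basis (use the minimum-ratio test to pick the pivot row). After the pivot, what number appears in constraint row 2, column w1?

Ratio test on column p — row 1: 15/2 = 15/2; row 2: entry 0 ≤ 0. Minimum is 15/2 at row 1 (q leaves); pivot element 2.
Divide row 1 by 2; eliminate column p from the other rows.
Row 2 update in column w1: -1 − 0·(1/2) = -1.

-1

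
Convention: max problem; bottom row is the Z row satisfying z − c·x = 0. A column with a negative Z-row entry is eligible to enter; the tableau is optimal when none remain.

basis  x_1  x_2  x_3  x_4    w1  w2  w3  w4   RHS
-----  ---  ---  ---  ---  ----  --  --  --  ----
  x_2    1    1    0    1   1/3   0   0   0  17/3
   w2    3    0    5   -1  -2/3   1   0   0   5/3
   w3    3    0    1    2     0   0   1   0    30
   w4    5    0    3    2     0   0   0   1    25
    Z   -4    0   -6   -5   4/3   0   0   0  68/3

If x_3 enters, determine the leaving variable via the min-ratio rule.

w2

Column x_3 entries and ratios — x_2: 0 ≤ 0, skip; w2: (5/3)/5 = 1/3; w3: 30/1 = 30; w4: 25/3 = 25/3.
Smallest ratio is 1/3 in the row of w2, so w2 leaves.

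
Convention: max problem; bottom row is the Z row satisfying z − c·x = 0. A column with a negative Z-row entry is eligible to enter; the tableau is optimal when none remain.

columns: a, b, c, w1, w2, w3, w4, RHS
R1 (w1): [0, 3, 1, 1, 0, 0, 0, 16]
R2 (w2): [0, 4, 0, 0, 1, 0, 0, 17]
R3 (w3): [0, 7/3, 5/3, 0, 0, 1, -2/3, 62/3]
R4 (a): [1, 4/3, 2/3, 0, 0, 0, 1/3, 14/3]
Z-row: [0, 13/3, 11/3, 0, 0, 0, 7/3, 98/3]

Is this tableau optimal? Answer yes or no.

Every Z-row coefficient is ≥ 0, so the tableau is optimal.

yes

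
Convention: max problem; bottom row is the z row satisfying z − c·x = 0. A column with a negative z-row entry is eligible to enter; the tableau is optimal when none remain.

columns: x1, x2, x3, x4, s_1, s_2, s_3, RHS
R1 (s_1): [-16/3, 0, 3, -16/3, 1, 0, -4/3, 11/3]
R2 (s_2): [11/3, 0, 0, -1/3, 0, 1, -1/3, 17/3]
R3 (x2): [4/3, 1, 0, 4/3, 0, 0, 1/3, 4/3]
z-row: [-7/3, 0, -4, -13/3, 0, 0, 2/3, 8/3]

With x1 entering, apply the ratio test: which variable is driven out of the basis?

Column x1 entries and ratios — s_1: -16/3 ≤ 0, skip; s_2: (17/3)/(11/3) = 17/11; x2: (4/3)/(4/3) = 1.
Smallest ratio is 1 in the row of x2, so x2 leaves.

x2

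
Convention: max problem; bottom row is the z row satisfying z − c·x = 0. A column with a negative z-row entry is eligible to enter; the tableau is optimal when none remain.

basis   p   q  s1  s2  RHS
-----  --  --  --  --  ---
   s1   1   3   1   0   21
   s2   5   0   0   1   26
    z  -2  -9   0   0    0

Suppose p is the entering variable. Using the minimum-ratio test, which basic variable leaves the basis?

Column p entries and ratios — s1: 21/1 = 21; s2: 26/5 = 26/5.
Smallest ratio is 26/5 in the row of s2, so s2 leaves.

s2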